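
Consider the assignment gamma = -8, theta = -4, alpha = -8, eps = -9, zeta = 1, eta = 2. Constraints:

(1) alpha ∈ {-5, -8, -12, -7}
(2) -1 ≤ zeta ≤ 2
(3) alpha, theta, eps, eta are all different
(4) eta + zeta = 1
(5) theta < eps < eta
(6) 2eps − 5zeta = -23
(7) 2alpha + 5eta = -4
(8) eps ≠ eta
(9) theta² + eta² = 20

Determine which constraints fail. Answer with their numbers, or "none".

No — constraints 4, 5, and 7 are not satisfied.

(1) alpha = -8 is in {-5, -8, -12, -7}  true
(2) zeta = 1 lies in [-1, 2]  true
(3) values -8, -4, -9, 2 are pairwise distinct  true
(4) eta + zeta = 2 + 1 = 3, not 1  false
(5) values -4, -9, 2; theta = -4 is not < eps = -9  false
(6) 2eps − 5zeta = 2(-9) − 5(1) = -23  true
(7) 2alpha + 5eta = 2(-8) + 5(2) = -6, not -4  false
(8) eps = -9, eta = 2; distinct  true
(9) theta² + eta² = (-4)² + 2² = 16 + 4 = 20  true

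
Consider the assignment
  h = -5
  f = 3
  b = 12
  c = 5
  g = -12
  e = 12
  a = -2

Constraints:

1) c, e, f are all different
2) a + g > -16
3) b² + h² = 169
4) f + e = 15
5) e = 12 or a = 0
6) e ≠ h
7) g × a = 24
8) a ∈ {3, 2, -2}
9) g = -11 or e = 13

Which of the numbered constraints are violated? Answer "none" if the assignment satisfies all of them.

Constraint 9 does not hold.

1) values 5, 12, 3 are pairwise distinct — OK.
2) a + g = -2 + (-12) = -14; -14 > -16 — OK.
3) b² + h² = 12² + (-5)² = 144 + 25 = 169 — OK.
4) f + e = 3 + 12 = 15 — OK.
5) e = 12 = 12 (first disjunct) — OK.
6) e = 12, h = -5; distinct — OK.
7) g × a = -12 × (-2) = 24 — OK.
8) a = -2 is in {3, 2, -2} — OK.
9) g = -12 ≠ -11 and e = 12 ≠ 13; both disjuncts false — violated.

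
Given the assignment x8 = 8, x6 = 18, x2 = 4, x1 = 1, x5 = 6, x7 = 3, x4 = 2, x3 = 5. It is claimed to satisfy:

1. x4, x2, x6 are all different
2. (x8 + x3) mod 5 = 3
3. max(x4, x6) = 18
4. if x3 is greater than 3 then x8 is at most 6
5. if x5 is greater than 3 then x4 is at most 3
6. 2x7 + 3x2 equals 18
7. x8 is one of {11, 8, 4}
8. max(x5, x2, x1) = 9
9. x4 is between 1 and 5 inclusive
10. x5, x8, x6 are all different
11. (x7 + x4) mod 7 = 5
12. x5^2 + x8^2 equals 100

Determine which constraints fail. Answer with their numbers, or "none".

1. values 2, 4, 18 are pairwise distinct — satisfied.
2. x8 + x3 = 13; 13 mod 5 = 3 — satisfied.
3. max(2, 18) = 18 — satisfied.
4. x3 = 5 > 3, so we need x8 ≤ 6; but x8 = 8 > 6 — violated.
5. x5 = 6 > 3, so we need x4 ≤ 3; x4 = 2 ≤ 3 — satisfied.
6. 2x7 + 3x2 = 2(3) + 3(4) = 18 — satisfied.
7. x8 = 8 is in {11, 8, 4} — satisfied.
8. max(6, 4, 1) = 6, not 9 — violated.
9. x4 = 2 lies in [1, 5] — satisfied.
10. values 6, 8, 18 are pairwise distinct — satisfied.
11. x7 + x4 = 5; 5 mod 7 = 5 — satisfied.
12. x5^2 + x8^2 = 6^2 + 8^2 = 36 + 64 = 100 — satisfied.

Violated: 4, 8.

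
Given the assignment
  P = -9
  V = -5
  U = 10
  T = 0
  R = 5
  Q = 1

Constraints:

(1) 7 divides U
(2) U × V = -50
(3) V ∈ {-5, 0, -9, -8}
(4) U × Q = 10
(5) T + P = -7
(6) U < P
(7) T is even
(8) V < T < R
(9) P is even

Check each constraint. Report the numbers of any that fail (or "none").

Constraints 1, 5, 6, 9 do not hold.

(1) 10 = 7×1 + 3, so 7 does not divide 10  false
(2) U × V = 10 × (-5) = -50  true
(3) V = -5 is in {-5, 0, -9, -8}  true
(4) U × Q = 10 × 1 = 10  true
(5) T + P = 0 + (-9) = -9, not -7  false
(6) U = 10, P = -9; 10 ≥ -9 (want <)  false
(7) T = 0 is even  true
(8) values -5 < 0 < 5  true
(9) P = -9 is odd  false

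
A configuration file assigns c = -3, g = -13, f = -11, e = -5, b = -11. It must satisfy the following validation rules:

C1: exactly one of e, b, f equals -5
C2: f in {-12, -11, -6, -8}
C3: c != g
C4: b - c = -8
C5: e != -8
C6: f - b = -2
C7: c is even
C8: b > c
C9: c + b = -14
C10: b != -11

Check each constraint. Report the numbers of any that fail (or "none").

The assignment fails constraints 6, 7, 8, and 10.

C1: e=-5, b=-11, f=-11; 1 of them equals -5  ✔
C2: f = -11 is in {-12, -11, -6, -8}  ✔
C3: c = -3, g = -13; distinct  ✔
C4: b - c = -11 - (-3) = -8  ✔
C5: e = -5, and -5 ≠ -8  ✔
C6: f - b = -11 - (-11) = 0, not -2  ✘
C7: c = -3 is odd  ✘
C8: b = -11, c = -3; -11 ≤ -3 (want >)  ✘
C9: c + b = -3 + (-11) = -14  ✔
C10: b = -11, but -11 is required to differ  ✘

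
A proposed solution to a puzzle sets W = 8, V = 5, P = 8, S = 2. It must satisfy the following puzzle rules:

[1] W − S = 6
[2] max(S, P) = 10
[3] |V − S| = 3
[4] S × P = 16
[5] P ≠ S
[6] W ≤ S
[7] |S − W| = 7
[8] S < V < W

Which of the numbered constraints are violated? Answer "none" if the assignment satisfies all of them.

[1] W − S = 8 − 2 = 6 — OK.
[2] max(2, 8) = 8, not 10 — violated.
[3] |5 − 2| = 3 — OK.
[4] S × P = 2 × 8 = 16 — OK.
[5] P = 8, S = 2; distinct — OK.
[6] W = 8, S = 2; 8 > 2 (want ≤) — violated.
[7] |2 − 8| = 6, not 7 — violated.
[8] values 2 < 5 < 8 — OK.

The assignment fails constraints 2, 6, and 7.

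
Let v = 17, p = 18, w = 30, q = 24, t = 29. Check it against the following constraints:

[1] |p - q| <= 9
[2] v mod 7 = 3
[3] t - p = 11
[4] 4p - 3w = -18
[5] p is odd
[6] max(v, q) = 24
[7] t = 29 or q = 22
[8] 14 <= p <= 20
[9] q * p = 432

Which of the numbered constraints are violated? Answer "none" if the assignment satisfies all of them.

No — constraint 5 is not satisfied.

[1] |18 - 24| = 6; 6 ≤ 9 — OK.
[2] 17 mod 7 = 3 — OK.
[3] t - p = 29 - 18 = 11 — OK.
[4] 4p - 3w = 4(18) - 3(30) = -18 — OK.
[5] p = 18 is even — violated.
[6] max(17, 24) = 24 — OK.
[7] t = 29 = 29 (first disjunct) — OK.
[8] p = 18 lies in [14, 20] — OK.
[9] q * p = 24 * 18 = 432 — OK.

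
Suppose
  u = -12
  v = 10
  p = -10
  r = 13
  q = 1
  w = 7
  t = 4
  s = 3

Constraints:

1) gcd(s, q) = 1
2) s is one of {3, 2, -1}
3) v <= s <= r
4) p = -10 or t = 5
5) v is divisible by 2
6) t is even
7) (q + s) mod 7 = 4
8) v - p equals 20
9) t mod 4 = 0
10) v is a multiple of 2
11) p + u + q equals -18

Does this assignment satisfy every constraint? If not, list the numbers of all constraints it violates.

1) gcd(3, 1) = 1 — holds.
2) s = 3 is in {3, 2, -1} — holds.
3) values 10, 3, 13; v = 10 is not <= s = 3 — fails.
4) p = -10 = -10 (first disjunct) — holds.
5) 10 / 2 = 5, so 2 divides 10 — holds.
6) t = 4 is even — holds.
7) q + s = 4; 4 mod 7 = 4 — holds.
8) v - p = 10 - (-10) = 20 — holds.
9) 4 mod 4 = 0 — holds.
10) 10 / 2 = 5, so 2 divides 10 — holds.
11) p + u + q = -10 + (-12) + 1 = -21, not -18 — fails.

Constraints 3 and 11 do not hold.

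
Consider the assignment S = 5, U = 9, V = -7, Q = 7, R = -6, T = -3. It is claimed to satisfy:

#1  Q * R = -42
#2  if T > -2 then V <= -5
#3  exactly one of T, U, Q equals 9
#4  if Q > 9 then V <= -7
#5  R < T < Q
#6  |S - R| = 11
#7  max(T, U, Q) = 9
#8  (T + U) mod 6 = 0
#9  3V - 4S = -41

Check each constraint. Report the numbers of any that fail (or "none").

#1 Q * R = 7 * (-6) = -42 — holds.
#2 T = -3, not > -2; antecedent false, conditional vacuously true — holds.
#3 T=-3, U=9, Q=7; 1 of them equals 9 — holds.
#4 Q = 7, not > 9; antecedent false, conditional vacuously true — holds.
#5 values -6 < -3 < 7 — holds.
#6 |5 - (-6)| = 11 — holds.
#7 max(-3, 9, 7) = 9 — holds.
#8 T + U = 6; 6 mod 6 = 0 — holds.
#9 3V - 4S = 3(-7) - 4(5) = -41 — holds.

Yes — all constraints hold.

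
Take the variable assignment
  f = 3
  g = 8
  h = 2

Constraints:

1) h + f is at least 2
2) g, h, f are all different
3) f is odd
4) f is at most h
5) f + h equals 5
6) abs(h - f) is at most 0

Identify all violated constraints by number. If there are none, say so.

No — constraints 4 and 6 are not satisfied.

1) h + f = 2 + 3 = 5; 5 ≥ 2 — OK.
2) values 8, 2, 3 are pairwise distinct — OK.
3) f = 3 is odd — OK.
4) f = 3, h = 2; 3 > 2 (want ≤) — violated.
5) f + h = 3 + 2 = 5 — OK.
6) abs(2 - 3) = 1; 1 > 0, exceeds bound 0 — violated.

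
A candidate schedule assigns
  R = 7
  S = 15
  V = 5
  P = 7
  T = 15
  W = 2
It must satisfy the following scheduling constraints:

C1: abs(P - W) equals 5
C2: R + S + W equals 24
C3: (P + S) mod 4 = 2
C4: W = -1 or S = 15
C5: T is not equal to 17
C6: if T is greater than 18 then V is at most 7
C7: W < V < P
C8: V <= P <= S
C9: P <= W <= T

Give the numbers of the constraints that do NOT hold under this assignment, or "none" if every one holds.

The assignment fails constraint 9.

C1: abs(7 - 2) = 5  ✔
C2: R + S + W = 7 + 15 + 2 = 24  ✔
C3: P + S = 22; 22 mod 4 = 2  ✔
C4: W = 2 ≠ -1, but S = 15 = 15 (second disjunct)  ✔
C5: T = 15, and 15 ≠ 17  ✔
C6: T = 15, not > 18; antecedent false, conditional vacuously true  ✔
C7: values 2 < 5 < 7  ✔
C8: values 5 <= 7 <= 15  ✔
C9: values 7, 2, 15; P = 7 is not <= W = 2  ✘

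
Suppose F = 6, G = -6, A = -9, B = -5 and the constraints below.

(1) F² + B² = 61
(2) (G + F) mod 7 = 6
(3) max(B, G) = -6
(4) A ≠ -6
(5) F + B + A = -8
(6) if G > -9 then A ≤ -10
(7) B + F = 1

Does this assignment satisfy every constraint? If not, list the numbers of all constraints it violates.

(1) F² + B² = 6² + (-5)² = 36 + 25 = 61 — holds.
(2) G + F = 0; 0 mod 7 = 0, not 6 — fails.
(3) max(-5, -6) = -5, not -6 — fails.
(4) A = -9, and -9 ≠ -6 — holds.
(5) F + B + A = 6 + (-5) + (-9) = -8 — holds.
(6) G = -6 > -9, so we need A ≤ -10; but A = -9 > -10 — fails.
(7) B + F = -5 + 6 = 1 — holds.

Constraints 2, 3, 6 are violated.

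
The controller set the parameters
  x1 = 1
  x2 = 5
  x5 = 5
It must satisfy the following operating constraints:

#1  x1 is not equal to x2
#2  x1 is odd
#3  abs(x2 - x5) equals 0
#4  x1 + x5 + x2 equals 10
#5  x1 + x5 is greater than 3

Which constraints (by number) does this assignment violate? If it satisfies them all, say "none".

Constraint 4 is violated.

#1 x1 = 1, x2 = 5; distinct — OK.
#2 x1 = 1 is odd — OK.
#3 abs(5 - 5) = 0 — OK.
#4 x1 + x5 + x2 = 1 + 5 + 5 = 11, not 10 — violated.
#5 x1 + x5 = 1 + 5 = 6; 6 > 3 — OK.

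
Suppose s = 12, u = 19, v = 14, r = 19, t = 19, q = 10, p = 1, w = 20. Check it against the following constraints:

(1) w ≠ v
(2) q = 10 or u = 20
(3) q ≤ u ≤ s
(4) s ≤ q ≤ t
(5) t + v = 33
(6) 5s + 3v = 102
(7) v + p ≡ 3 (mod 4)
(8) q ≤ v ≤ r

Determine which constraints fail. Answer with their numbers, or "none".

No — constraints 3 and 4 are not satisfied.

(1) w = 20, v = 14; distinct — holds.
(2) q = 10 = 10 (first disjunct) — holds.
(3) values 10, 19, 12; u = 19 is not ≤ s = 12 — fails.
(4) values 12, 10, 19; s = 12 is not ≤ q = 10 — fails.
(5) t + v = 19 + 14 = 33 — holds.
(6) 5s + 3v = 5(12) + 3(14) = 102 — holds.
(7) v + p = 15; 15 mod 4 = 3 — holds.
(8) values 10 ≤ 14 ≤ 19 — holds.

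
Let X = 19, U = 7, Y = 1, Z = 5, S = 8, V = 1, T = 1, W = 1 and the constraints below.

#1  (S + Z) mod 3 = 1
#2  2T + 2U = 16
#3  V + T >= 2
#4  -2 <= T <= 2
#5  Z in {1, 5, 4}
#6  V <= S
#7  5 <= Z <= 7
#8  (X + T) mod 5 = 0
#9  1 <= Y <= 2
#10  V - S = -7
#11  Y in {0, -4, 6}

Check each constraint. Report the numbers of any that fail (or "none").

The assignment fails constraint 11.

#1 S + Z = 13; 13 mod 3 = 1 — holds.
#2 2T + 2U = 2(1) + 2(7) = 16 — holds.
#3 V + T = 1 + 1 = 2; 2 ≥ 2 — holds.
#4 T = 1 lies in [-2, 2] — holds.
#5 Z = 5 is in {1, 5, 4} — holds.
#6 V = 1, S = 8; 1 ≤ 8 — holds.
#7 Z = 5 lies in [5, 7] — holds.
#8 X + T = 20; 20 mod 5 = 0 — holds.
#9 Y = 1 lies in [1, 2] — holds.
#10 V - S = 1 - 8 = -7 — holds.
#11 Y = 1 is not in {0, -4, 6} — fails.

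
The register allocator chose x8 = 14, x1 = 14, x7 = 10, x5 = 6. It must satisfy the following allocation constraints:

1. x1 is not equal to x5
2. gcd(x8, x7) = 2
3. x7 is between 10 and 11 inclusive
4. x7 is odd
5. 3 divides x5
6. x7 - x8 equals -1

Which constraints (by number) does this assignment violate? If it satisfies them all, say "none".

The assignment fails constraints 4 and 6.

1. x1 = 14, x5 = 6; distinct — satisfied.
2. gcd(14, 10) = 2 — satisfied.
3. x7 = 10 lies in [10, 11] — satisfied.
4. x7 = 10 is even — violated.
5. 6 / 3 = 2, so 3 divides 6 — satisfied.
6. x7 - x8 = 10 - 14 = -4, not -1 — violated.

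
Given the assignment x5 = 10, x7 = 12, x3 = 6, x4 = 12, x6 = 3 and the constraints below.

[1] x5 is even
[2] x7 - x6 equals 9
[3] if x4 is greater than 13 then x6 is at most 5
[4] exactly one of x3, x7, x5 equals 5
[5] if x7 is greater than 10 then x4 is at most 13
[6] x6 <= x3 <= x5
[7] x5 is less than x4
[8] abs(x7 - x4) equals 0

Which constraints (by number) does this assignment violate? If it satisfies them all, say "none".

[1] x5 = 10 is even — OK.
[2] x7 - x6 = 12 - 3 = 9 — OK.
[3] x4 = 12, not > 13; antecedent false, conditional vacuously true — OK.
[4] x3=6, x7=12, x5=10; 0 of them equal 5, not exactly one — violated.
[5] x7 = 12 > 10, so we need x4 ≤ 13; x4 = 12 ≤ 13 — OK.
[6] values 3 <= 6 <= 10 — OK.
[7] x5 = 10, x4 = 12; 10 < 12 — OK.
[8] abs(12 - 12) = 0 — OK.

Constraint 4 does not hold.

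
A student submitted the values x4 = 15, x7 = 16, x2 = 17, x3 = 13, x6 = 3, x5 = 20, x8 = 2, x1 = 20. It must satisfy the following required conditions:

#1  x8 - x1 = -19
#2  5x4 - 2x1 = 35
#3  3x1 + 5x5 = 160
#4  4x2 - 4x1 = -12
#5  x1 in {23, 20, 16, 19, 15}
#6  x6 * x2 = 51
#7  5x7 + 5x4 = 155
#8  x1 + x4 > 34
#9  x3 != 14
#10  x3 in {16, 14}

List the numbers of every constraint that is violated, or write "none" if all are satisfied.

#1 x8 - x1 = 2 - 20 = -18, not -19  false
#2 5x4 - 2x1 = 5(15) - 2(20) = 35  true
#3 3x1 + 5x5 = 3(20) + 5(20) = 160  true
#4 4x2 - 4x1 = 4(17) - 4(20) = -12  true
#5 x1 = 20 is in {23, 20, 16, 19, 15}  true
#6 x6 * x2 = 3 * 17 = 51  true
#7 5x7 + 5x4 = 5(16) + 5(15) = 155  true
#8 x1 + x4 = 20 + 15 = 35; 35 > 34  true
#9 x3 = 13, and 13 ≠ 14  true
#10 x3 = 13 is not in {16, 14}  false

Constraints 1, 10 are violated.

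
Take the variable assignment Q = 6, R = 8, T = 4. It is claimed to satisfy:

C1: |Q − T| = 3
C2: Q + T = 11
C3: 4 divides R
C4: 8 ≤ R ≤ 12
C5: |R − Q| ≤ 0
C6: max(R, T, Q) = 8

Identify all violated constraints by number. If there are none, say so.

C1: |6 − 4| = 2, not 3  no
C2: Q + T = 6 + 4 = 10, not 11  no
C3: 8 / 4 = 2, so 4 divides 8  yes
C4: R = 8 lies in [8, 12]  yes
C5: |8 − 6| = 2; 2 > 0, exceeds bound 0  no
C6: max(8, 4, 6) = 8  yes

Constraints 1, 2, and 5 do not hold.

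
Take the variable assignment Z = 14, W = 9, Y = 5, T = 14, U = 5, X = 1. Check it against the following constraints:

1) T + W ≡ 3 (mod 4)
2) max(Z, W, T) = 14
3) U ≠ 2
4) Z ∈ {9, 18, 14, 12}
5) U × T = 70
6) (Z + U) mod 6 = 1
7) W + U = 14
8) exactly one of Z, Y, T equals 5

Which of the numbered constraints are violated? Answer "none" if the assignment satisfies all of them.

1) T + W = 23; 23 mod 4 = 3 — OK.
2) max(14, 9, 14) = 14 — OK.
3) U = 5, and 5 ≠ 2 — OK.
4) Z = 14 is in {9, 18, 14, 12} — OK.
5) U × T = 5 × 14 = 70 — OK.
6) Z + U = 19; 19 mod 6 = 1 — OK.
7) W + U = 9 + 5 = 14 — OK.
8) Z=14, Y=5, T=14; 1 of them equals 5 — OK.

No violations.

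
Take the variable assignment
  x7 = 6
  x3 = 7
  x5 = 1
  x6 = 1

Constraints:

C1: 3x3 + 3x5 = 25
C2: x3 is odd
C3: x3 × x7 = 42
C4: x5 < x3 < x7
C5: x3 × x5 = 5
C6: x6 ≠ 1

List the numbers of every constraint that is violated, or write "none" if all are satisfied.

Constraints 1, 4, 5, and 6 are violated.

C1: 3x3 + 3x5 = 3(7) + 3(1) = 24, not 25 — violated.
C2: x3 = 7 is odd — satisfied.
C3: x3 × x7 = 7 × 6 = 42 — satisfied.
C4: values 1, 7, 6; x3 = 7 is not < x7 = 6 — violated.
C5: x3 × x5 = 7 × 1 = 7, not 5 — violated.
C6: x6 = 1, but 1 is required to differ — violated.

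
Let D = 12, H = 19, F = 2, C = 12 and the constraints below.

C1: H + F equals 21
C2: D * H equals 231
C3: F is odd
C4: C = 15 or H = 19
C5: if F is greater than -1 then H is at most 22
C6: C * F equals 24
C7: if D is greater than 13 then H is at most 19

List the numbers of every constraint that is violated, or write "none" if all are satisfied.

C1: H + F = 19 + 2 = 21  ✔
C2: D * H = 12 * 19 = 228, not 231  ✘
C3: F = 2 is even  ✘
C4: C = 12 ≠ 15, but H = 19 = 19 (second disjunct)  ✔
C5: F = 2 > -1, so we need H ≤ 22; H = 19 ≤ 22  ✔
C6: C * F = 12 * 2 = 24  ✔
C7: D = 12, not > 13; antecedent false, conditional vacuously true  ✔

The assignment fails constraints 2 and 3.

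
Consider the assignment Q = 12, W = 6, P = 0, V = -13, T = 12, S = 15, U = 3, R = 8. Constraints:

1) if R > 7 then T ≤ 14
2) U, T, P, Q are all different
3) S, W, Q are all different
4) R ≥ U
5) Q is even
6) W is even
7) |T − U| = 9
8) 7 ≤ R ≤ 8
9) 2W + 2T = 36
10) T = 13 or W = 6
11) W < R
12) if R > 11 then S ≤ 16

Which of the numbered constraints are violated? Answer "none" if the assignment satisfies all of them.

Constraint 2 is violated.

1) R = 8 > 7, so we need T ≤ 14; T = 12 ≤ 14 — holds.
2) T = Q = 12, not all different — fails.
3) values 15, 6, 12 are pairwise distinct — holds.
4) R = 8, U = 3; 8 ≥ 3 — holds.
5) Q = 12 is even — holds.
6) W = 6 is even — holds.
7) |12 − 3| = 9 — holds.
8) R = 8 lies in [7, 8] — holds.
9) 2W + 2T = 2(6) + 2(12) = 36 — holds.
10) T = 12 ≠ 13, but W = 6 = 6 (second disjunct) — holds.
11) W = 6, R = 8; 6 < 8 — holds.
12) R = 8, not > 11; antecedent false, conditional vacuously true — holds.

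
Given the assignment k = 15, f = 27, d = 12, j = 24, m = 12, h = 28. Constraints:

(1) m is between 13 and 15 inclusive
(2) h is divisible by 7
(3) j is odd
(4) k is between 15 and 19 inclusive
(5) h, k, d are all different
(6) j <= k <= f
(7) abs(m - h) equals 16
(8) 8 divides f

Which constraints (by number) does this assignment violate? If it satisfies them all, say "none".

(1) m = 12 is outside [13, 15] — does not hold.
(2) 28 / 7 = 4, so 7 divides 28 — holds.
(3) j = 24 is even — does not hold.
(4) k = 15 lies in [15, 19] — holds.
(5) values 28, 15, 12 are pairwise distinct — holds.
(6) values 24, 15, 27; j = 24 is not <= k = 15 — does not hold.
(7) abs(12 - 28) = 16 — holds.
(8) 27 = 8*3 + 3, so 8 does not divide 27 — does not hold.

Violated: 1, 3, 6, and 8.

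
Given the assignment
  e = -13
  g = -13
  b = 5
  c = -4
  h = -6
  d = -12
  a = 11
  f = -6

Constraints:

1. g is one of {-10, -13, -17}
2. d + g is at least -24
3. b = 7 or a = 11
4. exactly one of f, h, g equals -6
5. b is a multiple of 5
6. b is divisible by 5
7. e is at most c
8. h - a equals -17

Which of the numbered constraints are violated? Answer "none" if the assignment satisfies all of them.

The assignment fails constraints 2 and 4.

1. g = -13 is in {-10, -13, -17} — satisfied.
2. d + g = -12 + (-13) = -25; -25 < -24, bound -24 not met — violated.
3. b = 5 ≠ 7, but a = 11 = 11 (second disjunct) — satisfied.
4. f=-6, h=-6, g=-13; 2 of them equal -6, not exactly one — violated.
5. 5 / 5 = 1, so 5 divides 5 — satisfied.
6. 5 / 5 = 1, so 5 divides 5 — satisfied.
7. e = -13, c = -4; -13 ≤ -4 — satisfied.
8. h - a = -6 - 11 = -17 — satisfied.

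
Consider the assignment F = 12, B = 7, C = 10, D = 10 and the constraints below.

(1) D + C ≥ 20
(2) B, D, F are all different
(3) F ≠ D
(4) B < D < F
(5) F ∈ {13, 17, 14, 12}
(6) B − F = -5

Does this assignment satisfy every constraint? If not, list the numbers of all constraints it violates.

(1) D + C = 10 + 10 = 20; 20 ≥ 20  ✓
(2) values 7, 10, 12 are pairwise distinct  ✓
(3) F = 12, D = 10; distinct  ✓
(4) values 7 < 10 < 12  ✓
(5) F = 12 is in {13, 17, 14, 12}  ✓
(6) B − F = 7 − 12 = -5  ✓

Yes — all constraints hold.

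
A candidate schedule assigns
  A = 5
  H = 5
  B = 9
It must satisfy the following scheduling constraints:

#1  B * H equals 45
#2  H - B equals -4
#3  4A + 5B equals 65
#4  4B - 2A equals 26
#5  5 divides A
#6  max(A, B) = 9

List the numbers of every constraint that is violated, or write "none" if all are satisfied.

#1 B * H = 9 * 5 = 45  holds
#2 H - B = 5 - 9 = -4  holds
#3 4A + 5B = 4(5) + 5(9) = 65  holds
#4 4B - 2A = 4(9) - 2(5) = 26  holds
#5 5 / 5 = 1, so 5 divides 5  holds
#6 max(5, 9) = 9  holds

All constraints are satisfied.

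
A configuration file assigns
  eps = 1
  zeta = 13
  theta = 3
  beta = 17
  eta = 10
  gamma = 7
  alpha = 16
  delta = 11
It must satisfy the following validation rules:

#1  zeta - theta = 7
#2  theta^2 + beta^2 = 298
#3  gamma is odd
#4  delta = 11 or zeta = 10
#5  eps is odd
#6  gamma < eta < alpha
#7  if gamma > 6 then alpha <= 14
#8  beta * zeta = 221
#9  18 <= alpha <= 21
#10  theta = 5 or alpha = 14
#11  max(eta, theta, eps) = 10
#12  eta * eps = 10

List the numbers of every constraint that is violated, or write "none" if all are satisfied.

Constraints 1, 7, 9, and 10 do not hold.

#1 zeta - theta = 13 - 3 = 10, not 7 — fails.
#2 theta^2 + beta^2 = 3^2 + 17^2 = 9 + 289 = 298 — holds.
#3 gamma = 7 is odd — holds.
#4 delta = 11 = 11 (first disjunct) — holds.
#5 eps = 1 is odd — holds.
#6 values 7 < 10 < 16 — holds.
#7 gamma = 7 > 6, so we need alpha ≤ 14; but alpha = 16 > 14 — fails.
#8 beta * zeta = 17 * 13 = 221 — holds.
#9 alpha = 16 is outside [18, 21] — fails.
#10 theta = 3 ≠ 5 and alpha = 16 ≠ 14; both disjuncts false — fails.
#11 max(10, 3, 1) = 10 — holds.
#12 eta * eps = 10 * 1 = 10 — holds.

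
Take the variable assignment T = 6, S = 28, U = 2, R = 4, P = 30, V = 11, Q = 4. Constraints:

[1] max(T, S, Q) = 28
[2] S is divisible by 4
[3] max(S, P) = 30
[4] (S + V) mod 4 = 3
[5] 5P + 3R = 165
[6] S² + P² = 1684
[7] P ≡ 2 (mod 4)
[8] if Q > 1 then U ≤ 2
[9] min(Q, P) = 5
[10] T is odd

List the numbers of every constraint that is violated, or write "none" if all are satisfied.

[1] max(6, 28, 4) = 28  OK
[2] 28 / 4 = 7, so 4 divides 28  OK
[3] max(28, 30) = 30  OK
[4] S + V = 39; 39 mod 4 = 3  OK
[5] 5P + 3R = 5(30) + 3(4) = 162, not 165  FAIL
[6] S² + P² = 28² + 30² = 784 + 900 = 1684  OK
[7] 30 mod 4 = 2  OK
[8] Q = 4 > 1, so we need U ≤ 2; U = 2 ≤ 2  OK
[9] min(4, 30) = 4, not 5  FAIL
[10] T = 6 is even  FAIL

Constraints 5, 9, and 10 do not hold.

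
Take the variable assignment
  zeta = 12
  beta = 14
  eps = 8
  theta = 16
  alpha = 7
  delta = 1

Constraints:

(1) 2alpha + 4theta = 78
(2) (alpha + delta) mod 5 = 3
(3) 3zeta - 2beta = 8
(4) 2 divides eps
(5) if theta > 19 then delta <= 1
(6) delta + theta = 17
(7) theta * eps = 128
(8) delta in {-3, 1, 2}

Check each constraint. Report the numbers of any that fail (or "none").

The assignment satisfies every constraint.

(1) 2alpha + 4theta = 2(7) + 4(16) = 78 — OK.
(2) alpha + delta = 8; 8 mod 5 = 3 — OK.
(3) 3zeta - 2beta = 3(12) - 2(14) = 8 — OK.
(4) 8 / 2 = 4, so 2 divides 8 — OK.
(5) theta = 16, not > 19; antecedent false, conditional vacuously true — OK.
(6) delta + theta = 1 + 16 = 17 — OK.
(7) theta * eps = 16 * 8 = 128 — OK.
(8) delta = 1 is in {-3, 1, 2} — OK.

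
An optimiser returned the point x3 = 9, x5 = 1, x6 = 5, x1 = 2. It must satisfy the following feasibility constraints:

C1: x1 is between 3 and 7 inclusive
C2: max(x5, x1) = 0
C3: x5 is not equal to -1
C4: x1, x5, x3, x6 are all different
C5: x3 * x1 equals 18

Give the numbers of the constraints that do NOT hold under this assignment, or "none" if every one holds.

Constraints 1 and 2 are violated.

C1: x1 = 2 is outside [3, 7] — does not hold.
C2: max(1, 2) = 2, not 0 — does not hold.
C3: x5 = 1, and 1 ≠ -1 — holds.
C4: values 2, 1, 9, 5 are pairwise distinct — holds.
C5: x3 * x1 = 9 * 2 = 18 — holds.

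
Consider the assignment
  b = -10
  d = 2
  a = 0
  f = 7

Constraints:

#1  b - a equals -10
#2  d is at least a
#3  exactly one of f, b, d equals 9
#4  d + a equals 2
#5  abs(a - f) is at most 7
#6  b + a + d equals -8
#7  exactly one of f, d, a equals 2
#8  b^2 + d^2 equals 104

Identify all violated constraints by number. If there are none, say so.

#1 b - a = -10 - 0 = -10  yes
#2 d = 2, a = 0; 2 ≥ 0  yes
#3 f=7, b=-10, d=2; 0 of them equal 9, not exactly one  no
#4 d + a = 2 + 0 = 2  yes
#5 abs(0 - 7) = 7; 7 ≤ 7  yes
#6 b + a + d = -10 + 0 + 2 = -8  yes
#7 f=7, d=2, a=0; 1 of them equals 2  yes
#8 b^2 + d^2 = (-10)^2 + 2^2 = 100 + 4 = 104  yes

Constraint 3 does not hold.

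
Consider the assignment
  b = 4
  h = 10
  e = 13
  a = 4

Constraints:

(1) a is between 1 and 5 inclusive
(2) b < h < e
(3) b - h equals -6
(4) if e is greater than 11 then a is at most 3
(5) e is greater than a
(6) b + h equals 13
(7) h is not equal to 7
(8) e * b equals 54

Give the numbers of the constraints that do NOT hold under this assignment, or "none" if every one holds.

The assignment fails constraints 4, 6, and 8.

(1) a = 4 lies in [1, 5]  ✔
(2) values 4 < 10 < 13  ✔
(3) b - h = 4 - 10 = -6  ✔
(4) e = 13 > 11, so we need a ≤ 3; but a = 4 > 3  ✘
(5) e = 13, a = 4; 13 > 4  ✔
(6) b + h = 4 + 10 = 14, not 13  ✘
(7) h = 10, and 10 ≠ 7  ✔
(8) e * b = 13 * 4 = 52, not 54  ✘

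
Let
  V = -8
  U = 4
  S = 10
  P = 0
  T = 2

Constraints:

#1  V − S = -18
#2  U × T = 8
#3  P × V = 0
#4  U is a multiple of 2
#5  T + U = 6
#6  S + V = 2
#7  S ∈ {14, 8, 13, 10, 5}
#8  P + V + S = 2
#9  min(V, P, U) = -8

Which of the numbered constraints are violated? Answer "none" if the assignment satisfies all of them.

#1 V − S = -8 − 10 = -18 — holds.
#2 U × T = 4 × 2 = 8 — holds.
#3 P × V = 0 × (-8) = 0 — holds.
#4 4 / 2 = 2, so 2 divides 4 — holds.
#5 T + U = 2 + 4 = 6 — holds.
#6 S + V = 10 + (-8) = 2 — holds.
#7 S = 10 is in {14, 8, 13, 10, 5} — holds.
#8 P + V + S = 0 + (-8) + 10 = 2 — holds.
#9 min(-8, 0, 4) = -8 — holds.

Yes — all constraints hold.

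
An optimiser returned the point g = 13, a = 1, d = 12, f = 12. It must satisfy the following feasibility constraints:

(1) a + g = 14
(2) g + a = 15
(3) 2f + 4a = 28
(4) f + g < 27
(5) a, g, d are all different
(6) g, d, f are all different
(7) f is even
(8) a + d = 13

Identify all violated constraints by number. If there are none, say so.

(1) a + g = 1 + 13 = 14  OK
(2) g + a = 13 + 1 = 14, not 15  FAIL
(3) 2f + 4a = 2(12) + 4(1) = 28  OK
(4) f + g = 12 + 13 = 25; 25 < 27  OK
(5) values 1, 13, 12 are pairwise distinct  OK
(6) d = f = 12, not all different  FAIL
(7) f = 12 is even  OK
(8) a + d = 1 + 12 = 13  OK

Constraints 2, 6 do not hold.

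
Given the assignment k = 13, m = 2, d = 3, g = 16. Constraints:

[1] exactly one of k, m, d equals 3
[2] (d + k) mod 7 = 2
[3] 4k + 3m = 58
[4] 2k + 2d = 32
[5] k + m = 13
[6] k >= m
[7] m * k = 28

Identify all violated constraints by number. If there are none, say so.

The assignment fails constraints 5, 7.

[1] k=13, m=2, d=3; 1 of them equals 3 — holds.
[2] d + k = 16; 16 mod 7 = 2 — holds.
[3] 4k + 3m = 4(13) + 3(2) = 58 — holds.
[4] 2k + 2d = 2(13) + 2(3) = 32 — holds.
[5] k + m = 13 + 2 = 15, not 13 — fails.
[6] k = 13, m = 2; 13 ≥ 2 — holds.
[7] m * k = 2 * 13 = 26, not 28 — fails.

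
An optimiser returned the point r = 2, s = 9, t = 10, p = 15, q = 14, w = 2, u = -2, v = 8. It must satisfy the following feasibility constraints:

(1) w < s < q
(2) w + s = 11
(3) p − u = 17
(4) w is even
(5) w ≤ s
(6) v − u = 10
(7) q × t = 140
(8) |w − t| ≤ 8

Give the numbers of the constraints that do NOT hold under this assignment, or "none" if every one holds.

(1) values 2 < 9 < 14  yes
(2) w + s = 2 + 9 = 11  yes
(3) p − u = 15 − (-2) = 17  yes
(4) w = 2 is even  yes
(5) w = 2, s = 9; 2 ≤ 9  yes
(6) v − u = 8 − (-2) = 10  yes
(7) q × t = 14 × 10 = 140  yes
(8) |2 − 10| = 8; 8 ≤ 8  yes

The assignment satisfies every constraint.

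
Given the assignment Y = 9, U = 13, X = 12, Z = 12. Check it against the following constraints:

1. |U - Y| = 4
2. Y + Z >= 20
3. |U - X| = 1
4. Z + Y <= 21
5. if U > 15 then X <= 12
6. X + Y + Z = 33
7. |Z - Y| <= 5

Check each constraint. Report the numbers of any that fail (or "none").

1. |13 - 9| = 4  holds
2. Y + Z = 9 + 12 = 21; 21 ≥ 20  holds
3. |13 - 12| = 1  holds
4. Z + Y = 12 + 9 = 21; 21 ≤ 21  holds
5. U = 13, not > 15; antecedent false, conditional vacuously true  holds
6. X + Y + Z = 12 + 9 + 12 = 33  holds
7. |12 - 9| = 3; 3 ≤ 5  holds

Yes — all constraints hold.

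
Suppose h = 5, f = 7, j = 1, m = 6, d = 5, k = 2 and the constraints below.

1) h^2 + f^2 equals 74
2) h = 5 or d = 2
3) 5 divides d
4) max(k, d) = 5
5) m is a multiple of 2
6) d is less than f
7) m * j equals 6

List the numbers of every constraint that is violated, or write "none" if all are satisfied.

All constraints are satisfied.

1) h^2 + f^2 = 5^2 + 7^2 = 25 + 49 = 74 — holds.
2) h = 5 = 5 (first disjunct) — holds.
3) 5 / 5 = 1, so 5 divides 5 — holds.
4) max(2, 5) = 5 — holds.
5) 6 / 2 = 3, so 2 divides 6 — holds.
6) d = 5, f = 7; 5 < 7 — holds.
7) m * j = 6 * 1 = 6 — holds.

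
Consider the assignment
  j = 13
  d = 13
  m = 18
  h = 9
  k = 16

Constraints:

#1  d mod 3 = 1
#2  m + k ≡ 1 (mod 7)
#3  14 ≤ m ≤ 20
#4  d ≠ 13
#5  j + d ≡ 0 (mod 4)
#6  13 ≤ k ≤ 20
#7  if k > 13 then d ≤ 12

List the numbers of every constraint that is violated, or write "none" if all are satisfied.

#1 13 mod 3 = 1  true
#2 m + k = 34; 34 mod 7 = 6, not 1  false
#3 m = 18 lies in [14, 20]  true
#4 d = 13, but 13 is required to differ  false
#5 j + d = 26; 26 mod 4 = 2, not 0  false
#6 k = 16 lies in [13, 20]  true
#7 k = 16 > 13, so we need d ≤ 12; but d = 13 > 12  false

No — constraints 2, 4, 5, 7 are not satisfied.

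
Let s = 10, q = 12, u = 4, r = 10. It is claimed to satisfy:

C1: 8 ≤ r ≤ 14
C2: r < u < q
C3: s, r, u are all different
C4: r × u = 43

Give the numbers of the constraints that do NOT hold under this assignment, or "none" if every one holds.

C1: r = 10 lies in [8, 14]  ✔
C2: values 10, 4, 12; r = 10 is not < u = 4  ✘
C3: s = r = 10, not all different  ✘
C4: r × u = 10 × 4 = 40, not 43  ✘

Constraints 2, 3, 4 are violated.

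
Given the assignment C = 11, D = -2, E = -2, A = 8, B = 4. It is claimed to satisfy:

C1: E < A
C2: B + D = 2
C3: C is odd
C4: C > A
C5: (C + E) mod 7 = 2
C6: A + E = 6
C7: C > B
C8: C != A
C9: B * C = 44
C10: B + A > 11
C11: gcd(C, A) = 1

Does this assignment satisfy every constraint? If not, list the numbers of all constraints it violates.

Yes — all constraints hold.

C1: E = -2, A = 8; -2 < 8  yes
C2: B + D = 4 + (-2) = 2  yes
C3: C = 11 is odd  yes
C4: C = 11, A = 8; 11 > 8  yes
C5: C + E = 9; 9 mod 7 = 2  yes
C6: A + E = 8 + (-2) = 6  yes
C7: C = 11, B = 4; 11 > 4  yes
C8: C = 11, A = 8; distinct  yes
C9: B * C = 4 * 11 = 44  yes
C10: B + A = 4 + 8 = 12; 12 > 11  yes
C11: gcd(11, 8) = 1  yes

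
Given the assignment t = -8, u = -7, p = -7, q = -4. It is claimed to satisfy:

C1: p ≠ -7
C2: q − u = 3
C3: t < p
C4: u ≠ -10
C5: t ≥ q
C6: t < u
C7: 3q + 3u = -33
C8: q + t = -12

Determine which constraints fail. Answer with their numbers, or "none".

Constraints 1 and 5 are violated.

C1: p = -7, but -7 is required to differ  no
C2: q − u = -4 − (-7) = 3  yes
C3: t = -8, p = -7; -8 < -7  yes
C4: u = -7, and -7 ≠ -10  yes
C5: t = -8, q = -4; -8 < -4 (want ≥)  no
C6: t = -8, u = -7; -8 < -7  yes
C7: 3q + 3u = 3(-4) + 3(-7) = -33  yes
C8: q + t = -4 + (-8) = -12  yes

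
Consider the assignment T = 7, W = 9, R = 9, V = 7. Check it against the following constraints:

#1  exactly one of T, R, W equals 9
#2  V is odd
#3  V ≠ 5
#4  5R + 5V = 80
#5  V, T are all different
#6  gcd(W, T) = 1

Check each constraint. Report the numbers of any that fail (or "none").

Violated: 1, 5.

#1 T=7, R=9, W=9; 2 of them equal 9, not exactly one — violated.
#2 V = 7 is odd — satisfied.
#3 V = 7, and 7 ≠ 5 — satisfied.
#4 5R + 5V = 5(9) + 5(7) = 80 — satisfied.
#5 V = T = 7, not all different — violated.
#6 gcd(9, 7) = 1 — satisfied.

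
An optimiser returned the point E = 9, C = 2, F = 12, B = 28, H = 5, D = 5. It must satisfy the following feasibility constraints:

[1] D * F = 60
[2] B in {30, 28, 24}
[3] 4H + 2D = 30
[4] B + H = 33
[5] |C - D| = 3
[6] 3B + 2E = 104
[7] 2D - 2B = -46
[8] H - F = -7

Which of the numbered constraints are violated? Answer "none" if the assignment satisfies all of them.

Constraint 6 is violated.

[1] D * F = 5 * 12 = 60 — holds.
[2] B = 28 is in {30, 28, 24} — holds.
[3] 4H + 2D = 4(5) + 2(5) = 30 — holds.
[4] B + H = 28 + 5 = 33 — holds.
[5] |2 - 5| = 3 — holds.
[6] 3B + 2E = 3(28) + 2(9) = 102, not 104 — does not hold.
[7] 2D - 2B = 2(5) - 2(28) = -46 — holds.
[8] H - F = 5 - 12 = -7 — holds.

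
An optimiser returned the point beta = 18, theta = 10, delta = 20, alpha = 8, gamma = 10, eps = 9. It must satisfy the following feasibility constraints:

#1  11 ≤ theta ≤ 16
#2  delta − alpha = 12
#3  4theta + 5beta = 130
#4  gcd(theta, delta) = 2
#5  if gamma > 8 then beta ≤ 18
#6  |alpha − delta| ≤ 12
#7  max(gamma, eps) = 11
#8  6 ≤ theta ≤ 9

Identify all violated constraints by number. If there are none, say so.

#1 theta = 10 is outside [11, 16]  no
#2 delta − alpha = 20 − 8 = 12  yes
#3 4theta + 5beta = 4(10) + 5(18) = 130  yes
#4 gcd(10, 20) = 10, not 2  no
#5 gamma = 10 > 8, so we need beta ≤ 18; beta = 18 ≤ 18  yes
#6 |8 − 20| = 12; 12 ≤ 12  yes
#7 max(10, 9) = 10, not 11  no
#8 theta = 10 is outside [6, 9]  no

Constraints 1, 4, 7, and 8 do not hold.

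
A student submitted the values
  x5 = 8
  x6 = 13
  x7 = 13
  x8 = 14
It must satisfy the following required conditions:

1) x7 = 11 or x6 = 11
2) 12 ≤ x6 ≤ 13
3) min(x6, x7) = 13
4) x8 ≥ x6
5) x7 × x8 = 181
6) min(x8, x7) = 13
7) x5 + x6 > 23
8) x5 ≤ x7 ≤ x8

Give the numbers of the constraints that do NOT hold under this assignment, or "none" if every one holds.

Constraints 1, 5, 7 are violated.

1) x7 = 13 ≠ 11 and x6 = 13 ≠ 11; both disjuncts false  FAIL
2) x6 = 13 lies in [12, 13]  OK
3) min(13, 13) = 13  OK
4) x8 = 14, x6 = 13; 14 ≥ 13  OK
5) x7 × x8 = 13 × 14 = 182, not 181  FAIL
6) min(14, 13) = 13  OK
7) x5 + x6 = 8 + 13 = 21; 21 ≤ 23, bound 23 not met  FAIL
8) values 8 ≤ 13 ≤ 14  OK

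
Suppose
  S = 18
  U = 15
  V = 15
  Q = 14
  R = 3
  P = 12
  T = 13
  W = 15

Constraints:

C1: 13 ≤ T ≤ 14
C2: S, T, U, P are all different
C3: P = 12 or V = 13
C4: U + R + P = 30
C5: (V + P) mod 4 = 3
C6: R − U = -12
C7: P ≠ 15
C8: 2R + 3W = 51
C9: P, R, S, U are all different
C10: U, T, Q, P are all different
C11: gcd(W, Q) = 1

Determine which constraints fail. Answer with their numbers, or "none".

None — every constraint holds.

C1: T = 13 lies in [13, 14] — holds.
C2: values 18, 13, 15, 12 are pairwise distinct — holds.
C3: P = 12 = 12 (first disjunct) — holds.
C4: U + R + P = 15 + 3 + 12 = 30 — holds.
C5: V + P = 27; 27 mod 4 = 3 — holds.
C6: R − U = 3 − 15 = -12 — holds.
C7: P = 12, and 12 ≠ 15 — holds.
C8: 2R + 3W = 2(3) + 3(15) = 51 — holds.
C9: values 12, 3, 18, 15 are pairwise distinct — holds.
C10: values 15, 13, 14, 12 are pairwise distinct — holds.
C11: gcd(15, 14) = 1 — holds.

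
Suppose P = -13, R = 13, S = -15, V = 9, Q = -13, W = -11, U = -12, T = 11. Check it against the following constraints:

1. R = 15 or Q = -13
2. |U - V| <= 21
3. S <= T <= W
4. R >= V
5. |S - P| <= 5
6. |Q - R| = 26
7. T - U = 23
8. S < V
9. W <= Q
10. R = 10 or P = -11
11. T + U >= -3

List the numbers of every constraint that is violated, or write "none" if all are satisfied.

No — constraints 3, 9, and 10 are not satisfied.

1. R = 13 ≠ 15, but Q = -13 = -13 (second disjunct)  OK
2. |-12 - 9| = 21; 21 ≤ 21  OK
3. values -15, 11, -11; T = 11 is not <= W = -11  FAIL
4. R = 13, V = 9; 13 ≥ 9  OK
5. |-15 - (-13)| = 2; 2 ≤ 5  OK
6. |-13 - 13| = 26  OK
7. T - U = 11 - (-12) = 23  OK
8. S = -15, V = 9; -15 < 9  OK
9. W = -11, Q = -13; -11 > -13 (want ≤)  FAIL
10. R = 13 ≠ 10 and P = -13 ≠ -11; both disjuncts false  FAIL
11. T + U = 11 + (-12) = -1; -1 ≥ -3  OK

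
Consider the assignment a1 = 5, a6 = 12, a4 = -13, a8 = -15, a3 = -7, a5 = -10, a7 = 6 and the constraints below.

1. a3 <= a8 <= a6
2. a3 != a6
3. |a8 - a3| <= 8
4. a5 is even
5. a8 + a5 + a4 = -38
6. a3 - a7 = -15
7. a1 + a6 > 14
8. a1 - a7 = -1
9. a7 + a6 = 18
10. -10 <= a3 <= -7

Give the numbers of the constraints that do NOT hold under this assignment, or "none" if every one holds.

No — constraints 1 and 6 are not satisfied.

1. values -7, -15, 12; a3 = -7 is not <= a8 = -15 — violated.
2. a3 = -7, a6 = 12; distinct — satisfied.
3. |-15 - (-7)| = 8; 8 ≤ 8 — satisfied.
4. a5 = -10 is even — satisfied.
5. a8 + a5 + a4 = -15 + (-10) + (-13) = -38 — satisfied.
6. a3 - a7 = -7 - 6 = -13, not -15 — violated.
7. a1 + a6 = 5 + 12 = 17; 17 > 14 — satisfied.
8. a1 - a7 = 5 - 6 = -1 — satisfied.
9. a7 + a6 = 6 + 12 = 18 — satisfied.
10. a3 = -7 lies in [-10, -7] — satisfied.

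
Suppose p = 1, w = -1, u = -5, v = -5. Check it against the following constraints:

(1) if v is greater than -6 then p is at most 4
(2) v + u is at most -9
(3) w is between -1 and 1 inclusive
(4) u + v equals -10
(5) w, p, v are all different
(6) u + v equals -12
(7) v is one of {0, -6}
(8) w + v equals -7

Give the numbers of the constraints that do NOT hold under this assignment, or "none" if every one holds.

Constraints 6, 7, 8 are violated.

(1) v = -5 > -6, so we need p ≤ 4; p = 1 ≤ 4 — holds.
(2) v + u = -5 + (-5) = -10; -10 ≤ -9 — holds.
(3) w = -1 lies in [-1, 1] — holds.
(4) u + v = -5 + (-5) = -10 — holds.
(5) values -1, 1, -5 are pairwise distinct — holds.
(6) u + v = -5 + (-5) = -10, not -12 — does not hold.
(7) v = -5 is not in {0, -6} — does not hold.
(8) w + v = -1 + (-5) = -6, not -7 — does not hold.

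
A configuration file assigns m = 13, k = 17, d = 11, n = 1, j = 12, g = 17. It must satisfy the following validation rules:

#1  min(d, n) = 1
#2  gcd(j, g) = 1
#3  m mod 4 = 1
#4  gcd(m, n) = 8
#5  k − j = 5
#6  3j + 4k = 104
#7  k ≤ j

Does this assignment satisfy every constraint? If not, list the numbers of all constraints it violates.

Violated: 4 and 7.

#1 min(11, 1) = 1 — OK.
#2 gcd(12, 17) = 1 — OK.
#3 13 mod 4 = 1 — OK.
#4 gcd(13, 1) = 1, not 8 — violated.
#5 k − j = 17 − 12 = 5 — OK.
#6 3j + 4k = 3(12) + 4(17) = 104 — OK.
#7 k = 17, j = 12; 17 > 12 (want ≤) — violated.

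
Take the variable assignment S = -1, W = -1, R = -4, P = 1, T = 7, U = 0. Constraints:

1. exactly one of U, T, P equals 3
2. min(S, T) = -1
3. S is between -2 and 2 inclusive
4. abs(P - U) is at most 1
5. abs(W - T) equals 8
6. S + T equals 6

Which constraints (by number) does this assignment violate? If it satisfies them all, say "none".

Violated: 1.

1. U=0, T=7, P=1; 0 of them equal 3, not exactly one — violated.
2. min(-1, 7) = -1 — satisfied.
3. S = -1 lies in [-2, 2] — satisfied.
4. abs(1 - 0) = 1; 1 ≤ 1 — satisfied.
5. abs(-1 - 7) = 8 — satisfied.
6. S + T = -1 + 7 = 6 — satisfied.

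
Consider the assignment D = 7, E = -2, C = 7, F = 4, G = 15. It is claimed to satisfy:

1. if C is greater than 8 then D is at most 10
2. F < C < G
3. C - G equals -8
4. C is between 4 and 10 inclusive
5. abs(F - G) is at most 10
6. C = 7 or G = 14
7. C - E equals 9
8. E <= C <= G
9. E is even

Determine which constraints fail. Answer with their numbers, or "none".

1. C = 7, not > 8; antecedent false, conditional vacuously true — OK.
2. values 4 < 7 < 15 — OK.
3. C - G = 7 - 15 = -8 — OK.
4. C = 7 lies in [4, 10] — OK.
5. abs(4 - 15) = 11; 11 > 10, exceeds bound 10 — violated.
6. C = 7 = 7 (first disjunct) — OK.
7. C - E = 7 - (-2) = 9 — OK.
8. values -2 <= 7 <= 15 — OK.
9. E = -2 is even — OK.

Constraint 5 is violated.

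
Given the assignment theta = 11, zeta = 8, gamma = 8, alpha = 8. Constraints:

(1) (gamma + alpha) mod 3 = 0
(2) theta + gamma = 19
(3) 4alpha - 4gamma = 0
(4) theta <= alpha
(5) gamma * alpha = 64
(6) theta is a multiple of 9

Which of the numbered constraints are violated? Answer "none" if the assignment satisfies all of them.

(1) gamma + alpha = 16; 16 mod 3 = 1, not 0 — violated.
(2) theta + gamma = 11 + 8 = 19 — satisfied.
(3) 4alpha - 4gamma = 4(8) - 4(8) = 0 — satisfied.
(4) theta = 11, alpha = 8; 11 > 8 (want ≤) — violated.
(5) gamma * alpha = 8 * 8 = 64 — satisfied.
(6) 11 = 9*1 + 2, so 9 does not divide 11 — violated.

Constraints 1, 4, 6 are violated.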